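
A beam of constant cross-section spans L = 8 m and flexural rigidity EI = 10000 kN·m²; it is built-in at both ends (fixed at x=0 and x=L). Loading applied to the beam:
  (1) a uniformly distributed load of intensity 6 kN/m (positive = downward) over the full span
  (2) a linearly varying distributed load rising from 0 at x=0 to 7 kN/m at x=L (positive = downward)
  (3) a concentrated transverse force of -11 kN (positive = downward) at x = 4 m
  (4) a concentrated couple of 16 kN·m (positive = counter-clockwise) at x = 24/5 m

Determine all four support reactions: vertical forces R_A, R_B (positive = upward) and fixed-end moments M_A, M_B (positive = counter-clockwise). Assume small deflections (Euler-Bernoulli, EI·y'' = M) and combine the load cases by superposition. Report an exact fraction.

Load 1 — uniform load w=6 kN/m over full span:
  R_A = wL/2 = 6·8/2 = 24 kN
  M_A = wL²/12 = 6·8²/12 = 32 kN·m
  R_B = wL/2 = 6·8/2 = 24 kN
  M_B = -wL²/12 = -6·8²/12 = -32 kN·m
Load 2 — triangular load w₀=7 kN/m (0→w₀ over full span):
  R_A = 3w₀L/20 = 3·7·8/20 = 42/5 kN
  M_A = w₀L²/30 = 7·8²/30 = 224/15 kN·m
  R_B = 7w₀L/20 = 7·7·8/20 = 98/5 kN
  M_B = -w₀L²/20 = -7·8²/20 = -112/5 kN·m
Load 3 — point force P=-11 kN at a=4 m (b=L-a=4):
  R_A = Pb²(3a+b)/L³ = (-11)·4²·(3·4+4)/8³ = -11/2 kN
  M_A = Pab²/L² = (-11)·4·4²/8² = -11 kN·m
  R_B = Pa²(a+3b)/L³ = (-11)·4²·(4+3·4)/8³ = -11/2 kN
  M_B = -Pa²b/L² = -(-11)·4²·4/8² = 11 kN·m
Load 4 — applied couple M₀=16 kN·m at a=24/5 m (b=L-a=16/5):
  R_A = 6M₀ab/L³ = 6·16·(24/5)·(16/5)/8³ = 72/25 kN
  M_A = M₀b(2a-b)/L² = 16·(16/5)·(2·(24/5)-(16/5))/8² = 128/25 kN·m
  R_B = -6M₀ab/L³ = -6·16·(24/5)·(16/5)/8³ = -72/25 kN
  M_B = M₀a(2b-a)/L² = 16·(24/5)·(2·(16/5)-(24/5))/8² = 48/25 kN·m
Superposition: R_A = 1489/50 kN, M_A = 3079/75 kN·m, R_B = 1761/50 kN, M_B = -1037/25 kN·m

R_A = 1489/50 kN, M_A = 3079/75 kN·m, R_B = 1761/50 kN, M_B = -1037/25 kN·m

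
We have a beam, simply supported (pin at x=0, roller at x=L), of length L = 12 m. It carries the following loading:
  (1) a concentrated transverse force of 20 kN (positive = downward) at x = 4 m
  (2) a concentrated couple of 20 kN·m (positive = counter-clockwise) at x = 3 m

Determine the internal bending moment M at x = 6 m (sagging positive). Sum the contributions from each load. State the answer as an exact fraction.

M(6) = 30 kN·m

Load 1 — point force P=20 kN at a=4 m (b=L-a=8):
  M_1 = Pa(L-x)/L  [x>a] = 20·4·(12-6)/12 = 40 kN·m
Load 2 — applied couple M₀=20 kN·m at a=3 m (b=L-a=9):
  M_2 = M₀x/L - M₀  [x>a] = 20·6/12 - 20 = -10 kN·m
Superposition: M = Σ M_i = 30 kN·m ≈ 30.000000 kN·m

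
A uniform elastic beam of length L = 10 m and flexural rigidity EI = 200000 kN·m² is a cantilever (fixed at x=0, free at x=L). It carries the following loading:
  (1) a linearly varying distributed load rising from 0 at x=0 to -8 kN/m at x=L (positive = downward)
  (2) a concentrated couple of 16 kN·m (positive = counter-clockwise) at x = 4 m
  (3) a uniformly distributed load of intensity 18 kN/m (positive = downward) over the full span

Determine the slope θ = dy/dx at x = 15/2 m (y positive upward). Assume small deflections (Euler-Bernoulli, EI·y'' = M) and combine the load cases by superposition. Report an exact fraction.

Load 1 — triangular load w₀=-8 kN/m (0→w₀ over full span):
  θ_1 = (w₀Lx²/4-w₀L²x/3-w₀x⁴/(24L))/EI = ((-8)·10·(15/2)²/4-(-8)·10²·(15/2)/3-(-8)·(15/2)⁴/(24·10))/200000 = 251/51200 rad
Load 2 — applied couple M₀=16 kN·m at a=4 m (b=L-a=6):
  θ_2 = M₀a/EI  [x>a] = 16·4/200000 = 1/3125 rad
Load 3 — uniform load w=18 kN/m over full span:
  θ_3 = -wx(x²-3Lx+3L²)/(6EI) = -18·(15/2)·((15/2)²-3·10·(15/2)+3·10²)/(6·200000) = -189/12800 rad
Superposition: θ = Σ θ_i = -61077/6400000 rad ≈ -0.009543 rad

θ(15/2) = -61077/6400000 rad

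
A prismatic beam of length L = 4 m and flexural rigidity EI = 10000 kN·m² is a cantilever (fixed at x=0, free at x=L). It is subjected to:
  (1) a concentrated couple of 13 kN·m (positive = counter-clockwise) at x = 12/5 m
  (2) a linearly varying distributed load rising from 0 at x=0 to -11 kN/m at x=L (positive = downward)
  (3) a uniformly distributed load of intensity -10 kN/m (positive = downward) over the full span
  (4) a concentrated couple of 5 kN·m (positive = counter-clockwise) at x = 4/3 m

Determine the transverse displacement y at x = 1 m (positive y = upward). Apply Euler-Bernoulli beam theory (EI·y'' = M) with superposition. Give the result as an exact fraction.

Load 1 — applied couple M₀=13 kN·m at a=12/5 m (b=L-a=8/5):
  y_1 = M₀x²/(2EI)  [x≤a] = 13·1²/(2·10000) = 13/20000 m
Load 2 — triangular load w₀=-11 kN/m (0→w₀ over full span):
  y_2 = (w₀Lx³/12-w₀L²x²/6-w₀x⁵/(120L))/EI = ((-11)·4·1³/12-(-11)·4²·1²/6-(-11)·1⁵/(120·4))/10000 = 12331/4800000 m
Load 3 — uniform load w=-10 kN/m over full span:
  y_3 = -wx²(x²-4Lx+6L²)/(24EI) = -(-10)·1²·(1²-4·4·1+6·4²)/(24·10000) = 27/8000 m
Load 4 — applied couple M₀=5 kN·m at a=4/3 m (b=L-a=8/3):
  y_4 = M₀x²/(2EI)  [x≤a] = 5·1²/(2·10000) = 1/4000 m
Superposition: y = Σ y_i = 32851/4800000 m ≈ 0.006844 m

y(1) = 32851/4800000 m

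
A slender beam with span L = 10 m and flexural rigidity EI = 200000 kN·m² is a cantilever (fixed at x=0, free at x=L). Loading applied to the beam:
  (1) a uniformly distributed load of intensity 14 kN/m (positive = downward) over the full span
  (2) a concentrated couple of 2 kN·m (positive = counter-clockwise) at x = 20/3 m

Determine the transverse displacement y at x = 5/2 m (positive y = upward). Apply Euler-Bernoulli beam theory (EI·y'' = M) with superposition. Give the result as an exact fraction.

y(5/2) = -4709/512000 m

Load 1 — uniform load w=14 kN/m over full span:
  y_1 = -wx²(x²-4Lx+6L²)/(24EI) = -14·(5/2)²·((5/2)²-4·10·(5/2)+6·10²)/(24·200000) = -189/20480 m
Load 2 — applied couple M₀=2 kN·m at a=20/3 m (b=L-a=10/3):
  y_2 = M₀x²/(2EI)  [x≤a] = 2·(5/2)²/(2·200000) = 1/32000 m
Superposition: y = Σ y_i = -4709/512000 m ≈ -0.009197 m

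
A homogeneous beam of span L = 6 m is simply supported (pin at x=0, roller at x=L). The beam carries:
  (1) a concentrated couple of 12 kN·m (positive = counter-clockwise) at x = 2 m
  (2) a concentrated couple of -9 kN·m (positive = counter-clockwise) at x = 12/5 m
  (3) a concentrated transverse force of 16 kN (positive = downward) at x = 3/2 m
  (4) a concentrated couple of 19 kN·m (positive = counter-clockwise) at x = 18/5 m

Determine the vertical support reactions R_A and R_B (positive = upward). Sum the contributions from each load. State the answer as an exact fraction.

R_A = 47/3 kN, R_B = 1/3 kN

Load 1 — applied couple M₀=12 kN·m at a=2 m (b=L-a=4):
  R_A = M₀/L = 12/6 = 2 kN
  R_B = -M₀/L = -12/6 = -2 kN
Load 2 — applied couple M₀=-9 kN·m at a=12/5 m (b=L-a=18/5):
  R_A = M₀/L = (-9)/6 = -3/2 kN
  R_B = -M₀/L = -(-9)/6 = 3/2 kN
Load 3 — point force P=16 kN at a=3/2 m (b=L-a=9/2):
  R_A = Pb/L = 16·(9/2)/6 = 12 kN
  R_B = Pa/L = 16·(3/2)/6 = 4 kN
Load 4 — applied couple M₀=19 kN·m at a=18/5 m (b=L-a=12/5):
  R_A = M₀/L = 19/6 kN
  R_B = -M₀/L = -19/6 kN
Superposition: R_A = 47/3 kN, R_B = 1/3 kN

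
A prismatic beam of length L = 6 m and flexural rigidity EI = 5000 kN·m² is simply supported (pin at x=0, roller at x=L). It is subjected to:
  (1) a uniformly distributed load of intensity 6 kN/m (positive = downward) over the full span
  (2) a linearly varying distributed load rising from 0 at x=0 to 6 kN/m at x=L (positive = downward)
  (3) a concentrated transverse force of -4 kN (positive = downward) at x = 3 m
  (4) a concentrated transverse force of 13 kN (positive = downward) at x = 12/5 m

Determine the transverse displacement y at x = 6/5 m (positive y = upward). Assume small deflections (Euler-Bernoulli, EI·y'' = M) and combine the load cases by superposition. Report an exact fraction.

y(6/5) = -876087/39062500 m

Load 1 — uniform load w=6 kN/m over full span:
  y_1 = -wx(L³-2Lx²+x³)/(24EI) = -6·(6/5)·(6³-2·6·(6/5)²+(6/5)³)/(24·5000) = -4698/390625 m
Load 2 — triangular load w₀=6 kN/m (0→w₀ over full span):
  y_2 = -w₀x(7L⁴-10L²x²+3x⁴)/(360LEI) = -6·(6/5)·(7·6⁴-10·6²·(6/5)²+3·(6/5)⁴)/(360·6·5000) = -55728/9765625 m
Load 3 — point force P=-4 kN at a=3 m (b=L-a=3):
  y_3 = -Pbx(L²-b²-x²)/(6LEI)  [x≤a] = -(-4)·3·(6/5)·(6²-3²-(6/5)²)/(6·6·5000) = 639/312500 m
Load 4 — point force P=13 kN at a=12/5 m (b=L-a=18/5):
  y_4 = -Pbx(L²-b²-x²)/(6LEI)  [x≤a] = -13·(18/5)·(6/5)·(6²-(18/5)²-(6/5)²)/(6·6·5000) = -1053/156250 m
Superposition: y = Σ y_i = -876087/39062500 m ≈ -0.022428 m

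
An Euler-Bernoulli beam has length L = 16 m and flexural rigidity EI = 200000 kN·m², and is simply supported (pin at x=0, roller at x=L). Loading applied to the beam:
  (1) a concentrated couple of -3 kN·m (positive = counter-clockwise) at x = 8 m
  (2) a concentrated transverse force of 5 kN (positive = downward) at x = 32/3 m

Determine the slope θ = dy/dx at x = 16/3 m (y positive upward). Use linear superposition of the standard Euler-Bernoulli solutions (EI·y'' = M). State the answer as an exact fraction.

Load 1 — applied couple M₀=-3 kN·m at a=8 m (b=L-a=8):
  θ_1 = (M₀x²/(2L)+C₁)/EI  [x≤a] with C₁=M₀(3b²-L²)/(6L)=2 = ((-3)·(16/3)²/(2·16)+2)/200000 = -1/300000 rad
Load 2 — point force P=5 kN at a=32/3 m (b=L-a=16/3):
  θ_2 = -Pb(L²-b²-3x²)/(6LEI)  [x≤a] = -5·(16/3)·(16²-(16/3)²-3·(16/3)²)/(6·16·200000) = -2/10125 rad
Superposition: θ = Σ θ_i = -1627/8100000 rad ≈ -0.000201 rad

θ(16/3) = -1627/8100000 rad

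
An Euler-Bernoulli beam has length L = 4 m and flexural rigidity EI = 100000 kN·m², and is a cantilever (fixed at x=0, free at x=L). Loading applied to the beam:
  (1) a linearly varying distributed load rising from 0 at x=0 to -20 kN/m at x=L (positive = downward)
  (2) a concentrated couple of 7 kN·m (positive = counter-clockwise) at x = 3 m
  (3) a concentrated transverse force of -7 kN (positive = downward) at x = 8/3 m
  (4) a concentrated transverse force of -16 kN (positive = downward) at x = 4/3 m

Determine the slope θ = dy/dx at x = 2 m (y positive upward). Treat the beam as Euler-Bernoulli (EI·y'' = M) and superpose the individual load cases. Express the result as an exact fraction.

θ(2) = 847/450000 rad

Load 1 — triangular load w₀=-20 kN/m (0→w₀ over full span):
  θ_1 = (w₀Lx²/4-w₀L²x/3-w₀x⁴/(24L))/EI = ((-20)·4·2²/4-(-20)·4²·2/3-(-20)·2⁴/(24·4))/100000 = 41/30000 rad
Load 2 — applied couple M₀=7 kN·m at a=3 m (b=L-a=1):
  θ_2 = M₀x/EI  [x≤a] = 7·2/100000 = 7/50000 rad
Load 3 — point force P=-7 kN at a=8/3 m (b=L-a=4/3):
  θ_3 = -Px(2a-x)/(2EI)  [x≤a] = -(-7)·2·(2·(8/3)-2)/(2·100000) = 7/30000 rad
Load 4 — point force P=-16 kN at a=4/3 m (b=L-a=8/3):
  θ_4 = -Pa²/(2EI)  [x>a] = -(-16)·(4/3)²/(2·100000) = 4/28125 rad
Superposition: θ = Σ θ_i = 847/450000 rad ≈ 0.001882 rad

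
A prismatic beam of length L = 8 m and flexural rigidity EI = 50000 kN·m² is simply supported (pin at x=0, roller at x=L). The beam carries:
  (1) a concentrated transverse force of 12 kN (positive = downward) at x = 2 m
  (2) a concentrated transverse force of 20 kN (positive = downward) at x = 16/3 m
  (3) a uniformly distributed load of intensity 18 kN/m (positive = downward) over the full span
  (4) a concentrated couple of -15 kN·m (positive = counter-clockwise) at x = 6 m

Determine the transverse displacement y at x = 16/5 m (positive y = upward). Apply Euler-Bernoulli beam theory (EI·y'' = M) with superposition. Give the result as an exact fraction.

Load 1 — point force P=12 kN at a=2 m (b=L-a=6):
  y_1 = -Pa(L-x)(2Lx-a²-x²)/(6LEI)  [x>a] = -12·2·(8-(16/5))·(2·8·(16/5)-2²-(16/5)²)/(6·8·50000) = -693/390625 m
Load 2 — point force P=20 kN at a=16/3 m (b=L-a=8/3):
  y_2 = -Pbx(L²-b²-x²)/(6LEI)  [x≤a] = -20·(8/3)·(16/5)·(8²-(8/3)²-(16/5)²)/(6·8·50000) = -20992/6328125 m
Load 3 — uniform load w=18 kN/m over full span:
  y_3 = -wx(L³-2Lx²+x³)/(24EI) = -18·(16/5)·(8³-2·8·(16/5)²+(16/5)³)/(24·50000) = -35712/1953125 m
Load 4 — applied couple M₀=-15 kN·m at a=6 m (b=L-a=2):
  y_4 = (M₀x³/(6L)+C₁x)/EI  [x≤a] with C₁=M₀(3b²-L²)/(6L)=65/4 = ((-15)·(16/5)³/(6·8)+(65/4)·(16/5))/50000 = 261/312500 m
Superposition: y = Σ y_i = -14264023/632812500 m ≈ -0.022541 m

y(16/5) = -14264023/632812500 m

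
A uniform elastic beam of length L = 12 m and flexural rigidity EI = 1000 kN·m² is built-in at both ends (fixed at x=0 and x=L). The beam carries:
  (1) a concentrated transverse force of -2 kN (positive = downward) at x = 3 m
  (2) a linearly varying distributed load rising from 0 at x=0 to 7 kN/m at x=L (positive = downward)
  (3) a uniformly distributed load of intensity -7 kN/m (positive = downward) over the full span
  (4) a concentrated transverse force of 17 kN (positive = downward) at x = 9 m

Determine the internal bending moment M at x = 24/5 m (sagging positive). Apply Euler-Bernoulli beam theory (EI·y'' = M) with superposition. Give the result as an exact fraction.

M(24/5) = -37539/2000 kN·m

Load 1 — point force P=-2 kN at a=3 m (b=L-a=9):
  M_1 = Pa²(a+3b)(L-x)/L³ - Pa²b/L²  [x>a] = (-2)·3²·(3+3·9)·(12-(24/5))/12³ - (-2)·3²·9/12² = -9/8 kN·m
Load 2 — triangular load w₀=7 kN/m (0→w₀ over full span):
  M_2 = 3w₀Lx/20 - w₀L²/30 - w₀x³/(6L) = 3·7·12·(24/5)/20 - 7·12²/30 - 7·(24/5)³/(6·12) = 2016/125 kN·m
Load 3 — uniform load w=-7 kN/m over full span:
  M_3 = wLx/2 - wL²/12 - wx²/2 = (-7)·12·(24/5)/2 - (-7)·12²/12 - (-7)·(24/5)²/2 = -924/25 kN·m
Load 4 — point force P=17 kN at a=9 m (b=L-a=3):
  M_4 = Pb²(3a+b)x/L³ - Pab²/L²  [x≤a] = 17·3²·(3·9+3)·(24/5)/12³ - 17·9·3²/12² = 51/16 kN·m
Superposition: M = Σ M_i = -37539/2000 kN·m ≈ -18.769500 kN·m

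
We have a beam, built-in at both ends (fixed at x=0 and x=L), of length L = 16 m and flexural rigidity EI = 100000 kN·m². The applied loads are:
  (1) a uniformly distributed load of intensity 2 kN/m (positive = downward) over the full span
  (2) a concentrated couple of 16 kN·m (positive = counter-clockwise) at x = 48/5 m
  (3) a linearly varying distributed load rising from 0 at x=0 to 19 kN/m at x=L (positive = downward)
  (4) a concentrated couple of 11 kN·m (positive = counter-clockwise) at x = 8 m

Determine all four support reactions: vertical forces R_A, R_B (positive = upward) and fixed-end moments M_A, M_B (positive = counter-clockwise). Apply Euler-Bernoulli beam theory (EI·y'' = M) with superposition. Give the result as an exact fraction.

Load 1 — uniform load w=2 kN/m over full span:
  R_A = wL/2 = 2·16/2 = 16 kN
  M_A = wL²/12 = 2·16²/12 = 128/3 kN·m
  R_B = wL/2 = 2·16/2 = 16 kN
  M_B = -wL²/12 = -2·16²/12 = -128/3 kN·m
Load 2 — applied couple M₀=16 kN·m at a=48/5 m (b=L-a=32/5):
  R_A = 6M₀ab/L³ = 6·16·(48/5)·(32/5)/16³ = 36/25 kN
  M_A = M₀b(2a-b)/L² = 16·(32/5)·(2·(48/5)-(32/5))/16² = 128/25 kN·m
  R_B = -6M₀ab/L³ = -6·16·(48/5)·(32/5)/16³ = -36/25 kN
  M_B = M₀a(2b-a)/L² = 16·(48/5)·(2·(32/5)-(48/5))/16² = 48/25 kN·m
Load 3 — triangular load w₀=19 kN/m (0→w₀ over full span):
  R_A = 3w₀L/20 = 3·19·16/20 = 228/5 kN
  M_A = w₀L²/30 = 19·16²/30 = 2432/15 kN·m
  R_B = 7w₀L/20 = 7·19·16/20 = 532/5 kN
  M_B = -w₀L²/20 = -19·16²/20 = -1216/5 kN·m
Load 4 — applied couple M₀=11 kN·m at a=8 m (b=L-a=8):
  R_A = 6M₀ab/L³ = 6·11·8·8/16³ = 33/32 kN
  M_A = M₀b(2a-b)/L² = 11·8·(2·8-8)/16² = 11/4 kN·m
  R_B = -6M₀ab/L³ = -6·11·8·8/16³ = -33/32 kN
  M_B = M₀a(2b-a)/L² = 11·8·(2·8-8)/16² = 11/4 kN·m
Superposition: R_A = 51257/800 kN, M_A = 21267/100 kN·m, R_B = 95943/800 kN, M_B = -84359/300 kN·m

R_A = 51257/800 kN, M_A = 21267/100 kN·m, R_B = 95943/800 kN, M_B = -84359/300 kN·m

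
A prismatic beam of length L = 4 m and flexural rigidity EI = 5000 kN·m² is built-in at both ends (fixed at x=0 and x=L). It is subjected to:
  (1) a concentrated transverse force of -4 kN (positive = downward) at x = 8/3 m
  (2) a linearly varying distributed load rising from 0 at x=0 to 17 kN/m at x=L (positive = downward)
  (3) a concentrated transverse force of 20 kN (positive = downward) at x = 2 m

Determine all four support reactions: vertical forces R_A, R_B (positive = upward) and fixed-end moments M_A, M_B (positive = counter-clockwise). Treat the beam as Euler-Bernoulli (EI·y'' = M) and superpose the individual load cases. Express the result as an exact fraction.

R_A = 2587/135 kN, M_A = 2414/135 kN·m, R_B = 4163/135 kN, M_B = -2866/135 kN·m

Load 1 — point force P=-4 kN at a=8/3 m (b=L-a=4/3):
  R_A = Pb²(3a+b)/L³ = (-4)·(4/3)²·(3·(8/3)+(4/3))/4³ = -28/27 kN
  M_A = Pab²/L² = (-4)·(8/3)·(4/3)²/4² = -32/27 kN·m
  R_B = Pa²(a+3b)/L³ = (-4)·(8/3)²·((8/3)+3·(4/3))/4³ = -80/27 kN
  M_B = -Pa²b/L² = -(-4)·(8/3)²·(4/3)/4² = 64/27 kN·m
Load 2 — triangular load w₀=17 kN/m (0→w₀ over full span):
  R_A = 3w₀L/20 = 3·17·4/20 = 51/5 kN
  M_A = w₀L²/30 = 17·4²/30 = 136/15 kN·m
  R_B = 7w₀L/20 = 7·17·4/20 = 119/5 kN
  M_B = -w₀L²/20 = -17·4²/20 = -68/5 kN·m
Load 3 — point force P=20 kN at a=2 m (b=L-a=2):
  R_A = Pb²(3a+b)/L³ = 20·2²·(3·2+2)/4³ = 10 kN
  M_A = Pab²/L² = 20·2·2²/4² = 10 kN·m
  R_B = Pa²(a+3b)/L³ = 20·2²·(2+3·2)/4³ = 10 kN
  M_B = -Pa²b/L² = -20·2²·2/4² = -10 kN·m
Superposition: R_A = 2587/135 kN, M_A = 2414/135 kN·m, R_B = 4163/135 kN, M_B = -2866/135 kN·m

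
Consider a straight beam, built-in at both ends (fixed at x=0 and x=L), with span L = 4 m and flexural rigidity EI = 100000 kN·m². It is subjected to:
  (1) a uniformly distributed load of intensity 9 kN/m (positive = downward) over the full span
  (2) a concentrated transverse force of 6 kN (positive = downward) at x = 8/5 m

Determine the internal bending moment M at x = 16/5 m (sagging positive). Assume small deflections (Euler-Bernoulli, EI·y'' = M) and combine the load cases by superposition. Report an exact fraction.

M(16/5) = -684/625 kN·m

Load 1 — uniform load w=9 kN/m over full span:
  M_1 = wLx/2 - wL²/12 - wx²/2 = 9·4·(16/5)/2 - 9·4²/12 - 9·(16/5)²/2 = -12/25 kN·m
Load 2 — point force P=6 kN at a=8/5 m (b=L-a=12/5):
  M_2 = Pa²(a+3b)(L-x)/L³ - Pa²b/L²  [x>a] = 6·(8/5)²·((8/5)+3·(12/5))·(4-(16/5))/4³ - 6·(8/5)²·(12/5)/4² = -384/625 kN·m
Superposition: M = Σ M_i = -684/625 kN·m ≈ -1.094400 kN·m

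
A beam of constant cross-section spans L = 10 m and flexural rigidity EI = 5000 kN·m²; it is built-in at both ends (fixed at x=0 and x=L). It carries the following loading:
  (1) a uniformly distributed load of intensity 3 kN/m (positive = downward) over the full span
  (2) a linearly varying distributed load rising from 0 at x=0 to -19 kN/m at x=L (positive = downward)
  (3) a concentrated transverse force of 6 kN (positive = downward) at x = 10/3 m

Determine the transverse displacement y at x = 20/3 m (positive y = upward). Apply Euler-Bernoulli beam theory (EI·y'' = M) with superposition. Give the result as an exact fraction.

y(20/3) = 32/1215 m

Load 1 — uniform load w=3 kN/m over full span:
  y_1 = -wx²(L-x)²/(24EI) = -3·(20/3)²·(10-(20/3))²/(24·5000) = -1/81 m
Load 2 — triangular load w₀=-19 kN/m (0→w₀ over full span):
  y_2 = -w₀x²(L-x)²(x+2L)/(120LEI) = -(-19)·(20/3)²·(10-(20/3))²·((20/3)+2·10)/(120·10·5000) = 152/3645 m
Load 3 — point force P=6 kN at a=10/3 m (b=L-a=20/3):
  y_3 = -Pa²(L-x)²(3bL-(3b+a)(L-x))/(6L³EI)  [x>a] = -6·(10/3)²·(10-(20/3))²·(3·(20/3)·10-(3·(20/3)+(10/3))·(10-(20/3)))/(6·10³·5000) = -11/3645 m
Superposition: y = Σ y_i = 32/1215 m ≈ 0.026337 m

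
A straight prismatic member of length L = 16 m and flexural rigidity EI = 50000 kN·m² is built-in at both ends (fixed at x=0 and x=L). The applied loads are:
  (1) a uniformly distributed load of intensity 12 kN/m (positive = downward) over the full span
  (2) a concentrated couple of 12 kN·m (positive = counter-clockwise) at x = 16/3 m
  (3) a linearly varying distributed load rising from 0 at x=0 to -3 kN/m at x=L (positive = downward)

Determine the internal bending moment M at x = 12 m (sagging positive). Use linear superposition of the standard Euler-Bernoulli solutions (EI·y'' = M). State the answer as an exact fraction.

Load 1 — uniform load w=12 kN/m over full span:
  M_1 = wLx/2 - wL²/12 - wx²/2 = 12·16·12/2 - 12·16²/12 - 12·12²/2 = 32 kN·m
Load 2 — applied couple M₀=12 kN·m at a=16/3 m (b=L-a=32/3):
  M_2 = R_Ax - M_A - M₀  [x>a] with R_A=1, M_A=0 = 1·12 - 0 - 12 = 0 kN·m
Load 3 — triangular load w₀=-3 kN/m (0→w₀ over full span):
  M_3 = 3w₀Lx/20 - w₀L²/30 - w₀x³/(6L) = 3·(-3)·16·12/20 - (-3)·16²/30 - (-3)·12³/(6·16) = -34/5 kN·m
Superposition: M = Σ M_i = 126/5 kN·m ≈ 25.200000 kN·m

M(12) = 126/5 kN·m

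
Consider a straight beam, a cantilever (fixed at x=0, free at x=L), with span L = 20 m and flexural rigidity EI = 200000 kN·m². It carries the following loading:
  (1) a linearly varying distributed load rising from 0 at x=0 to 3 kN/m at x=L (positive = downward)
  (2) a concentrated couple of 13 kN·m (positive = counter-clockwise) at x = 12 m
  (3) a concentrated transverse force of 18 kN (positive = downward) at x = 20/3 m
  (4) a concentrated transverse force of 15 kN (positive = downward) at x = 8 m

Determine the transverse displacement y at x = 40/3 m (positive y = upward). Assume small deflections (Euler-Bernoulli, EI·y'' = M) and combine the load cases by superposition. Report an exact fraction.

Load 1 — triangular load w₀=3 kN/m (0→w₀ over full span):
  y_1 = (w₀Lx³/12-w₀L²x²/6-w₀x⁵/(120L))/EI = (3·20·(40/3)³/12-3·20²·(40/3)²/6-3·(40/3)⁵/(120·20))/200000 = -736/6075 m
Load 2 — applied couple M₀=13 kN·m at a=12 m (b=L-a=8):
  y_2 = M₀a(2x-a)/(2EI)  [x>a] = 13·12·(2·(40/3)-12)/(2·200000) = 143/25000 m
Load 3 — point force P=18 kN at a=20/3 m (b=L-a=40/3):
  y_3 = -Pa²(3x-a)/(6EI)  [x>a] = -18·(20/3)²·(3·(40/3)-(20/3))/(6·200000) = -1/45 m
Load 4 — point force P=15 kN at a=8 m (b=L-a=12):
  y_4 = -Pa²(3x-a)/(6EI)  [x>a] = -15·8²·(3·(40/3)-8)/(6·200000) = -16/625 m
Superposition: y = Σ y_i = -991771/6075000 m ≈ -0.163254 m

y(40/3) = -991771/6075000 m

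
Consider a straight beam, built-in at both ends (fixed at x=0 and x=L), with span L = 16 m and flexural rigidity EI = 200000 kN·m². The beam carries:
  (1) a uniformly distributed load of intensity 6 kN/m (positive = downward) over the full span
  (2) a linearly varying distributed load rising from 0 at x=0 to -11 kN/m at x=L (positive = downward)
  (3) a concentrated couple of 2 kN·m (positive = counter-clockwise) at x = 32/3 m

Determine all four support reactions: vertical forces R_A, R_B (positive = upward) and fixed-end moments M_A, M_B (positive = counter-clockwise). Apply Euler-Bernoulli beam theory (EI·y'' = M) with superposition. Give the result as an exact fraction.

Load 1 — uniform load w=6 kN/m over full span:
  R_A = wL/2 = 6·16/2 = 48 kN
  M_A = wL²/12 = 6·16²/12 = 128 kN·m
  R_B = wL/2 = 6·16/2 = 48 kN
  M_B = -wL²/12 = -6·16²/12 = -128 kN·m
Load 2 — triangular load w₀=-11 kN/m (0→w₀ over full span):
  R_A = 3w₀L/20 = 3·(-11)·16/20 = -132/5 kN
  M_A = w₀L²/30 = (-11)·16²/30 = -1408/15 kN·m
  R_B = 7w₀L/20 = 7·(-11)·16/20 = -308/5 kN
  M_B = -w₀L²/20 = -(-11)·16²/20 = 704/5 kN·m
Load 3 — applied couple M₀=2 kN·m at a=32/3 m (b=L-a=16/3):
  R_A = 6M₀ab/L³ = 6·2·(32/3)·(16/3)/16³ = 1/6 kN
  M_A = M₀b(2a-b)/L² = 2·(16/3)·(2·(32/3)-(16/3))/16² = 2/3 kN·m
  R_B = -6M₀ab/L³ = -6·2·(32/3)·(16/3)/16³ = -1/6 kN
  M_B = M₀a(2b-a)/L² = 2·(32/3)·(2·(16/3)-(32/3))/16² = 0 kN·m
Superposition: R_A = 653/30 kN, M_A = 174/5 kN·m, R_B = -413/30 kN, M_B = 64/5 kN·m

R_A = 653/30 kN, M_A = 174/5 kN·m, R_B = -413/30 kN, M_B = 64/5 kN·m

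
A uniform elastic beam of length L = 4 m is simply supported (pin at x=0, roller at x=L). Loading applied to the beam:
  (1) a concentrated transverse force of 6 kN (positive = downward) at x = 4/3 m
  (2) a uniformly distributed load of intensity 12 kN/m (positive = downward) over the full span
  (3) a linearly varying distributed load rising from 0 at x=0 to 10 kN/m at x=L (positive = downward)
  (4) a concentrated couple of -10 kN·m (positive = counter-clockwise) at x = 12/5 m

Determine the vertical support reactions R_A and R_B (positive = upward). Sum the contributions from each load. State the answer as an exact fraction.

R_A = 193/6 kN, R_B = 251/6 kN

Load 1 — point force P=6 kN at a=4/3 m (b=L-a=8/3):
  R_A = Pb/L = 6·(8/3)/4 = 4 kN
  R_B = Pa/L = 6·(4/3)/4 = 2 kN
Load 2 — uniform load w=12 kN/m over full span:
  R_A = wL/2 = 12·4/2 = 24 kN
  R_B = wL/2 = 12·4/2 = 24 kN
Load 3 — triangular load w₀=10 kN/m (0→w₀ over full span):
  R_A = w₀L/6 = 10·4/6 = 20/3 kN
  R_B = w₀L/3 = 10·4/3 = 40/3 kN
Load 4 — applied couple M₀=-10 kN·m at a=12/5 m (b=L-a=8/5):
  R_A = M₀/L = (-10)/4 = -5/2 kN
  R_B = -M₀/L = -(-10)/4 = 5/2 kN
Superposition: R_A = 193/6 kN, R_B = 251/6 kN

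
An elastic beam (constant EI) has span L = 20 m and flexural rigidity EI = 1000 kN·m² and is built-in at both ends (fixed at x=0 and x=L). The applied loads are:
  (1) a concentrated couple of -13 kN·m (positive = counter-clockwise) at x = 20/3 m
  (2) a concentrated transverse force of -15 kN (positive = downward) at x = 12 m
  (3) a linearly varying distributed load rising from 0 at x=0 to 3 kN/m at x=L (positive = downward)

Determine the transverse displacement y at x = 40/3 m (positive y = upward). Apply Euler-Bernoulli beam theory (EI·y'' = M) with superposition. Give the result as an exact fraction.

y(40/3) = -203/2025 m

Load 1 — applied couple M₀=-13 kN·m at a=20/3 m (b=L-a=40/3):
  y_1 = (R_Ax³/6 - M_Ax²/2 - M₀(x-a)²/2)/EI  [x>a] with R_A=-13/15, M_A=0 = ((-13/15)·(40/3)³/6 - 0·(40/3)²/2 - (-13)·((40/3)-(20/3))²/2)/1000 = -13/243 m
Load 2 — point force P=-15 kN at a=12 m (b=L-a=8):
  y_2 = -Pa²(L-x)²(3bL-(3b+a)(L-x))/(6L³EI)  [x>a] = -(-15)·12²·(20-(40/3))²·(3·8·20-(3·8+12)·(20-(40/3)))/(6·20³·1000) = 12/25 m
Load 3 — triangular load w₀=3 kN/m (0→w₀ over full span):
  y_3 = -w₀x²(L-x)²(x+2L)/(120LEI) = -3·(40/3)²·(20-(40/3))²·((40/3)+2·20)/(120·20·1000) = -128/243 m
Superposition: y = Σ y_i = -203/2025 m ≈ -0.100247 m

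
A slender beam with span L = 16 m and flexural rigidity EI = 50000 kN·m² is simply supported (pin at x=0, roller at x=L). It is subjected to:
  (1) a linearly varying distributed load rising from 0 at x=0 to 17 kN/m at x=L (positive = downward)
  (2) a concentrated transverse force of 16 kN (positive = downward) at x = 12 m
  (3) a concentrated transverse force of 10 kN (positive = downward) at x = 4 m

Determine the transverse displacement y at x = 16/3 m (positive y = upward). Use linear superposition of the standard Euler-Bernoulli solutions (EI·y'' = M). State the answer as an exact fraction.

y(16/3) = -67672/455625 m

Load 1 — triangular load w₀=17 kN/m (0→w₀ over full span):
  y_1 = -w₀x(7L⁴-10L²x²+3x⁴)/(360LEI) = -17·(16/3)·(7·16⁴-10·16²·(16/3)²+3·(16/3)⁴)/(360·16·50000) = -278528/2278125 m
Load 2 — point force P=16 kN at a=12 m (b=L-a=4):
  y_2 = -Pbx(L²-b²-x²)/(6LEI)  [x≤a] = -16·4·(16/3)·(16²-4²-(16/3)²)/(6·16·50000) = -3808/253125 m
Load 3 — point force P=10 kN at a=4 m (b=L-a=12):
  y_3 = -Pa(L-x)(2Lx-a²-x²)/(6LEI)  [x>a] = -10·4·(16-(16/3))·(2·16·(16/3)-4²-(16/3)²)/(6·16·50000) = -568/50625 m
Superposition: y = Σ y_i = -67672/455625 m ≈ -0.148526 m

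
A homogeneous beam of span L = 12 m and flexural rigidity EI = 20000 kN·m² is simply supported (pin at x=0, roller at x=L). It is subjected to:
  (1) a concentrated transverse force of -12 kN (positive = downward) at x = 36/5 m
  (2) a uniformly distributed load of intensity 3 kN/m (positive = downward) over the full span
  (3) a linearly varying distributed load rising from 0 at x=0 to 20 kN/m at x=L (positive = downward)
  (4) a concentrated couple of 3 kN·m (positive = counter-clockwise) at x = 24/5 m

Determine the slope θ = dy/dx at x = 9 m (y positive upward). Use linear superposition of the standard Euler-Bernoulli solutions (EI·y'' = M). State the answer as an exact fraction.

θ(9) = 35043/1250000 rad

Load 1 — point force P=-12 kN at a=36/5 m (b=L-a=24/5):
  θ_1 = -Pa(2L²-6Lx+3x²+a²)/(6LEI)  [x>a] = -(-12)·(36/5)·(2·12²-6·12·9+3·9²+(36/5)²)/(6·12·20000) = -4887/1250000 rad
Load 2 — uniform load w=3 kN/m over full span:
  θ_2 = -w(L³-6Lx²+4x³)/(24EI) = -3·(12³-6·12·9²+4·9³)/(24·20000) = 297/40000 rad
Load 3 — triangular load w₀=20 kN/m (0→w₀ over full span):
  θ_3 = -w₀(7L⁴-30L²x²+15x⁴)/(360LEI) = -20·(7·12⁴-30·12²·9²+15·9⁴)/(360·12·20000) = 3939/160000 rad
Load 4 — applied couple M₀=3 kN·m at a=24/5 m (b=L-a=36/5):
  θ_4 = (M₀x²/(2L)-M₀(x-a)+C₁)/EI  [x>a] with C₁=M₀(3b²-L²)/(6L)=12/25 = (3·9²/(2·12)-3·(9-(24/5))+(12/25))/20000 = -399/4000000 rad
Superposition: θ = Σ θ_i = 35043/1250000 rad ≈ 0.028034 rad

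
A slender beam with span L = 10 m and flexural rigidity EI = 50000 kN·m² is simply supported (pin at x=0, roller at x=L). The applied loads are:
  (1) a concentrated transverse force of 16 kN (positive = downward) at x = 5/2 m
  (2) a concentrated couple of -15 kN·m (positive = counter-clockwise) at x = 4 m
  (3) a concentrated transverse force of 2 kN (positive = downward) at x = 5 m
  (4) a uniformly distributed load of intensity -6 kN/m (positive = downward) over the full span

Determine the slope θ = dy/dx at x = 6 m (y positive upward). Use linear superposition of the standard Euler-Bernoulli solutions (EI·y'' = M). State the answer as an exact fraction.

θ(6) = -19/25000 rad

Load 1 — point force P=16 kN at a=5/2 m (b=L-a=15/2):
  θ_1 = -Pa(2L²-6Lx+3x²+a²)/(6LEI)  [x>a] = -16·(5/2)·(2·10²-6·10·6+3·6²+(5/2)²)/(6·10·50000) = 61/100000 rad
Load 2 — applied couple M₀=-15 kN·m at a=4 m (b=L-a=6):
  θ_2 = (M₀x²/(2L)-M₀(x-a)+C₁)/EI  [x>a] with C₁=M₀(3b²-L²)/(6L)=-2 = ((-15)·6²/(2·10)-(-15)·(6-4)+(-2))/50000 = 1/50000 rad
Load 3 — point force P=2 kN at a=5 m (b=L-a=5):
  θ_3 = -Pa(2L²-6Lx+3x²+a²)/(6LEI)  [x>a] = -2·5·(2·10²-6·10·6+3·6²+5²)/(6·10·50000) = 9/100000 rad
Load 4 — uniform load w=-6 kN/m over full span:
  θ_4 = -w(L³-6Lx²+4x³)/(24EI) = -(-6)·(10³-6·10·6²+4·6³)/(24·50000) = -37/25000 rad
Superposition: θ = Σ θ_i = -19/25000 rad ≈ -0.000760 rad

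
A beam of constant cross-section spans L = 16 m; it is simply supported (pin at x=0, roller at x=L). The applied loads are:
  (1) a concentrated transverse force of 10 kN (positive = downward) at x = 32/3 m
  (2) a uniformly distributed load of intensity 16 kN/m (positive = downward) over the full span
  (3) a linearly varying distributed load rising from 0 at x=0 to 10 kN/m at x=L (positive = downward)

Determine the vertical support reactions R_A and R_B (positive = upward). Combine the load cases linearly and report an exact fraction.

R_A = 158 kN, R_B = 188 kN

Load 1 — point force P=10 kN at a=32/3 m (b=L-a=16/3):
  R_A = Pb/L = 10·(16/3)/16 = 10/3 kN
  R_B = Pa/L = 10·(32/3)/16 = 20/3 kN
Load 2 — uniform load w=16 kN/m over full span:
  R_A = wL/2 = 16·16/2 = 128 kN
  R_B = wL/2 = 16·16/2 = 128 kN
Load 3 — triangular load w₀=10 kN/m (0→w₀ over full span):
  R_A = w₀L/6 = 10·16/6 = 80/3 kN
  R_B = w₀L/3 = 10·16/3 = 160/3 kN
Superposition: R_A = 158 kN, R_B = 188 kN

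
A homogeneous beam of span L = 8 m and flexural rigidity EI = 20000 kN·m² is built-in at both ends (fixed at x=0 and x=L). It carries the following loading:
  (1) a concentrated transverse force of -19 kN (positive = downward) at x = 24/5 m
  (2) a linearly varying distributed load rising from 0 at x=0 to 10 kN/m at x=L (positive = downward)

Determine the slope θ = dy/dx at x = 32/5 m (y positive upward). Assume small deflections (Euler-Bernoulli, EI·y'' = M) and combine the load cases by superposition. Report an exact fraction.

θ(32/5) = 757/5859375 rad

Load 1 — point force P=-19 kN at a=24/5 m (b=L-a=16/5):
  θ_1 = Pa²(L-x)(2bL-(3b+a)(L-x))/(2L³EI)  [x>a] = (-19)·(24/5)²·(8-(32/5))·(2·(16/5)·8-(3·(16/5)+(24/5))·(8-(32/5)))/(2·8³·20000) = -1881/1953125 rad
Load 2 — triangular load w₀=10 kN/m (0→w₀ over full span):
  θ_2 = -w₀(2x(L-x)(L-2x)(x+2L)+x²(L-x)²)/(120LEI) = -10·(2·(32/5)·(8-(32/5))·(8-2·(32/5))·((32/5)+2·8)+(32/5)²·(8-(32/5))²)/(120·8·20000) = 256/234375 rad
Superposition: θ = Σ θ_i = 757/5859375 rad ≈ 0.000129 rad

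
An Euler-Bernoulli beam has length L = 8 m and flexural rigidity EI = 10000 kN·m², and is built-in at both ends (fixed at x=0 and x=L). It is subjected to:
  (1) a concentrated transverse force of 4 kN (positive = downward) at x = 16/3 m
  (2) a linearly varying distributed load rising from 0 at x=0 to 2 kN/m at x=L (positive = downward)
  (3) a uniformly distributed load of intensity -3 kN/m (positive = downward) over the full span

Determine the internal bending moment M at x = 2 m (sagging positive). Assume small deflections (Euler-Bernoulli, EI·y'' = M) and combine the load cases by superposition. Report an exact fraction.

M(2) = -283/135 kN·m

Load 1 — point force P=4 kN at a=16/3 m (b=L-a=8/3):
  M_1 = Pb²(3a+b)x/L³ - Pab²/L²  [x≤a] = 4·(8/3)²·(3·(16/3)+(8/3))·2/8³ - 4·(16/3)·(8/3)²/8² = -8/27 kN·m
Load 2 — triangular load w₀=2 kN/m (0→w₀ over full span):
  M_2 = 3w₀Lx/20 - w₀L²/30 - w₀x³/(6L) = 3·2·8·2/20 - 2·8²/30 - 2·2³/(6·8) = 1/5 kN·m
Load 3 — uniform load w=-3 kN/m over full span:
  M_3 = wLx/2 - wL²/12 - wx²/2 = (-3)·8·2/2 - (-3)·8²/12 - (-3)·2²/2 = -2 kN·m
Superposition: M = Σ M_i = -283/135 kN·m ≈ -2.096296 kN·m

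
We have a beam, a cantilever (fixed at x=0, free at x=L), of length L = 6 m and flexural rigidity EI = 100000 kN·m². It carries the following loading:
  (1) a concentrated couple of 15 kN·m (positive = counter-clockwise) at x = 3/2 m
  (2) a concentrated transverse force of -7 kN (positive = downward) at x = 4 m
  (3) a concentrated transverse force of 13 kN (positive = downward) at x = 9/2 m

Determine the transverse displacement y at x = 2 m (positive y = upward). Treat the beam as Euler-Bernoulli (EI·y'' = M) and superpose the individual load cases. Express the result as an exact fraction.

y(2) = -199/800000 m

Load 1 — applied couple M₀=15 kN·m at a=3/2 m (b=L-a=9/2):
  y_1 = M₀a(2x-a)/(2EI)  [x>a] = 15·(3/2)·(2·2-(3/2))/(2·100000) = 9/32000 m
Load 2 — point force P=-7 kN at a=4 m (b=L-a=2):
  y_2 = -Px²(3a-x)/(6EI)  [x≤a] = -(-7)·2²·(3·4-2)/(6·100000) = 7/15000 m
Load 3 — point force P=13 kN at a=9/2 m (b=L-a=3/2):
  y_3 = -Px²(3a-x)/(6EI)  [x≤a] = -13·2²·(3·(9/2)-2)/(6·100000) = -299/300000 m
Superposition: y = Σ y_i = -199/800000 m ≈ -0.000249 m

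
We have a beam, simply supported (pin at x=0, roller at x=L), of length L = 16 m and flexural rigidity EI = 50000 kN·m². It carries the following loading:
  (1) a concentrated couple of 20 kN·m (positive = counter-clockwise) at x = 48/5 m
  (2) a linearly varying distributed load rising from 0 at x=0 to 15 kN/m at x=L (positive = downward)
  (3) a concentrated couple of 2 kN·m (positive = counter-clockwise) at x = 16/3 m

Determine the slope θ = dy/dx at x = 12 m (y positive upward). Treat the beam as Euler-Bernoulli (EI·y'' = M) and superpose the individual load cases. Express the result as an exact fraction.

Load 1 — applied couple M₀=20 kN·m at a=48/5 m (b=L-a=32/5):
  θ_1 = (M₀x²/(2L)-M₀(x-a)+C₁)/EI  [x>a] with C₁=M₀(3b²-L²)/(6L)=-416/15 = (20·12²/(2·16)-20·(12-(48/5))+(-416/15))/50000 = 107/375000 rad
Load 2 — triangular load w₀=15 kN/m (0→w₀ over full span):
  θ_2 = -w₀(7L⁴-30L²x²+15x⁴)/(360LEI) = -15·(7·16⁴-30·16²·12²+15·12⁴)/(360·16·50000) = 1313/75000 rad
Load 3 — applied couple M₀=2 kN·m at a=16/3 m (b=L-a=32/3):
  θ_3 = (M₀x²/(2L)-M₀(x-a)+C₁)/EI  [x>a] with C₁=M₀(3b²-L²)/(6L)=16/9 = (2·12²/(2·16)-2·(12-(16/3))+(16/9))/50000 = -23/450000 rad
Superposition: θ = Σ θ_i = 39917/2250000 rad ≈ 0.017741 rad

θ(12) = 39917/2250000 rad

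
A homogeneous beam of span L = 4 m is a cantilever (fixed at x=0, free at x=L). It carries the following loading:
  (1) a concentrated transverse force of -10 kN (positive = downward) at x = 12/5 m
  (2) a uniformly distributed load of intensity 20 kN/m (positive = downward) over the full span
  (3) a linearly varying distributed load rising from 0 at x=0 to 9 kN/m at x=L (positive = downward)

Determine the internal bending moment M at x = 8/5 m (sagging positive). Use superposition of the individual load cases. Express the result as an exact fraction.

Load 1 — point force P=-10 kN at a=12/5 m (b=L-a=8/5):
  M_1 = -P(a-x)  [x≤a] = -(-10)·((12/5)-(8/5)) = 8 kN·m
Load 2 — uniform load w=20 kN/m over full span:
  M_2 = -w(L-x)²/2 = -20·(4-(8/5))²/2 = -288/5 kN·m
Load 3 — triangular load w₀=9 kN/m (0→w₀ over full span):
  M_3 = w₀Lx/2 - w₀L²/3 - w₀x³/(6L) = 9·4·(8/5)/2 - 9·4²/3 - 9·(8/5)³/(6·4) = -2592/125 kN·m
Superposition: M = Σ M_i = -8792/125 kN·m ≈ -70.336000 kN·m

M(8/5) = -8792/125 kN·m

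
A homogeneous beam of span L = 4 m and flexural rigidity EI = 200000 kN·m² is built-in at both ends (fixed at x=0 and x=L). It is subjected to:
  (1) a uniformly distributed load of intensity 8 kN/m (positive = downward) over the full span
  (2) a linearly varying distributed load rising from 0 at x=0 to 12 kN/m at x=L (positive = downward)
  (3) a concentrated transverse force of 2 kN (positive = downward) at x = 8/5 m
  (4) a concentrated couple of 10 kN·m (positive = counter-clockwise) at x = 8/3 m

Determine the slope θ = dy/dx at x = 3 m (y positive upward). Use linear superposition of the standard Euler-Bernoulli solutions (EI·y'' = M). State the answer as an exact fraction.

θ(3) = 27473/600000000 rad

Load 1 — uniform load w=8 kN/m over full span:
  θ_1 = -wx(L-x)(L-2x)/(12EI) = -8·3·(4-3)·(4-2·3)/(12·200000) = 1/50000 rad
Load 2 — triangular load w₀=12 kN/m (0→w₀ over full span):
  θ_2 = -w₀(2x(L-x)(L-2x)(x+2L)+x²(L-x)²)/(120LEI) = -12·(2·3·(4-3)·(4-2·3)·(3+2·4)+3²·(4-3)²)/(120·4·200000) = 123/8000000 rad
Load 3 — point force P=2 kN at a=8/5 m (b=L-a=12/5):
  θ_3 = Pa²(L-x)(2bL-(3b+a)(L-x))/(2L³EI)  [x>a] = 2·(8/5)²·(4-3)·(2·(12/5)·4-(3·(12/5)+(8/5))·(4-3))/(2·4³·200000) = 13/6250000 rad
Load 4 — applied couple M₀=10 kN·m at a=8/3 m (b=L-a=4/3):
  θ_4 = (R_Ax²/2 - M_Ax - M₀(x-a))/EI  [x>a] with R_A=10/3, M_A=10/3 = ((10/3)·3²/2 - (10/3)·3 - 10·(3-(8/3)))/200000 = 1/120000 rad
Superposition: θ = Σ θ_i = 27473/600000000 rad ≈ 0.000046 rad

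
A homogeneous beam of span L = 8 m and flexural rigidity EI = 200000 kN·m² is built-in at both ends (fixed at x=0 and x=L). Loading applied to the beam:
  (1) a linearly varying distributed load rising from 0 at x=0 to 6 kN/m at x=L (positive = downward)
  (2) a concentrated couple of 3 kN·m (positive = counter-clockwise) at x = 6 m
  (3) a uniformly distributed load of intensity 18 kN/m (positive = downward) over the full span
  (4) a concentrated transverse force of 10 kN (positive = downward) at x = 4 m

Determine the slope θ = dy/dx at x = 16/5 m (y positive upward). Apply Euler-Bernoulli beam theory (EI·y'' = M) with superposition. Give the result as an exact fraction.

θ(16/5) = -32173/125000000 rad

Load 1 — triangular load w₀=6 kN/m (0→w₀ over full span):
  θ_1 = -w₀(2x(L-x)(L-2x)(x+2L)+x²(L-x)²)/(120LEI) = -6·(2·(16/5)·(8-(16/5))·(8-2·(16/5))·((16/5)+2·8)+(16/5)²·(8-(16/5))²)/(120·8·200000) = -72/1953125 rad
Load 2 — applied couple M₀=3 kN·m at a=6 m (b=L-a=2):
  θ_2 = (R_Ax²/2 - M_Ax)/EI  [x≤a] with R_A=27/64, M_A=15/16 = ((27/64)·(16/5)²/2 - (15/16)·(16/5))/200000 = -21/5000000 rad
Load 3 — uniform load w=18 kN/m over full span:
  θ_3 = -wx(L-x)(L-2x)/(12EI) = -18·(16/5)·(8-(16/5))·(8-2·(16/5))/(12·200000) = -72/390625 rad
Load 4 — point force P=10 kN at a=4 m (b=L-a=4):
  θ_4 = -Pb²x(2aL-(3a+b)x)/(2L³EI)  [x≤a] = -10·4²·(16/5)·(2·4·8-(3·4+4)·(16/5))/(2·8³·200000) = -1/31250 rad
Superposition: θ = Σ θ_i = -32173/125000000 rad ≈ -0.000257 rad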